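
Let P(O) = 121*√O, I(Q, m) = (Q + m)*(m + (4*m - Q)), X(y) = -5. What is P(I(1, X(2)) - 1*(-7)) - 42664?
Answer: -42664 + 121*√111 ≈ -41389.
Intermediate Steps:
I(Q, m) = (Q + m)*(-Q + 5*m) (I(Q, m) = (Q + m)*(m + (-Q + 4*m)) = (Q + m)*(-Q + 5*m))
P(I(1, X(2)) - 1*(-7)) - 42664 = 121*√((-1*1² + 5*(-5)² + 4*1*(-5)) - 1*(-7)) - 42664 = 121*√((-1*1 + 5*25 - 20) + 7) - 42664 = 121*√((-1 + 125 - 20) + 7) - 42664 = 121*√(104 + 7) - 42664 = 121*√111 - 42664 = -42664 + 121*√111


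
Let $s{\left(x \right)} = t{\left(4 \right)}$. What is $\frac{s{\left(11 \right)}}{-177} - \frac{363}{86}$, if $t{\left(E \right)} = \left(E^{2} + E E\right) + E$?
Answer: $- \frac{22449}{5074} \approx -4.4243$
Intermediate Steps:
$t{\left(E \right)} = E + 2 E^{2}$ ($t{\left(E \right)} = \left(E^{2} + E^{2}\right) + E = 2 E^{2} + E = E + 2 E^{2}$)
$s{\left(x \right)} = 36$ ($s{\left(x \right)} = 4 \left(1 + 2 \cdot 4\right) = 4 \left(1 + 8\right) = 4 \cdot 9 = 36$)
$\frac{s{\left(11 \right)}}{-177} - \frac{363}{86} = \frac{36}{-177} - \frac{363}{86} = 36 \left(- \frac{1}{177}\right) - \frac{363}{86} = - \frac{12}{59} - \frac{363}{86} = - \frac{22449}{5074}$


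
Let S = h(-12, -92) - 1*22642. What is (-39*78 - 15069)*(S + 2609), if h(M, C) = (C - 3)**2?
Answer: 199365888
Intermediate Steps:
h(M, C) = (-3 + C)**2
S = -13617 (S = (-3 - 92)**2 - 1*22642 = (-95)**2 - 22642 = 9025 - 22642 = -13617)
(-39*78 - 15069)*(S + 2609) = (-39*78 - 15069)*(-13617 + 2609) = (-3042 - 15069)*(-11008) = -18111*(-11008) = 199365888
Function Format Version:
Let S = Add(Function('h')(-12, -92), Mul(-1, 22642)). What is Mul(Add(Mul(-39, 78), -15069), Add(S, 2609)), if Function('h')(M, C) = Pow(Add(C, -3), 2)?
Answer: 199365888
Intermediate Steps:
Function('h')(M, C) = Pow(Add(-3, C), 2)
S = -13617 (S = Add(Pow(Add(-3, -92), 2), Mul(-1, 22642)) = Add(Pow(-95, 2), -22642) = Add(9025, -22642) = -13617)
Mul(Add(Mul(-39, 78), -15069), Add(S, 2609)) = Mul(Add(Mul(-39, 78), -15069), Add(-13617, 2609)) = Mul(Add(-3042, -15069), -11008) = Mul(-18111, -11008) = 199365888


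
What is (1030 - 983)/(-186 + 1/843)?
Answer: -39621/156797 ≈ -0.25269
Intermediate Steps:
(1030 - 983)/(-186 + 1/843) = 47/(-186 + 1/843) = 47/(-156797/843) = 47*(-843/156797) = -39621/156797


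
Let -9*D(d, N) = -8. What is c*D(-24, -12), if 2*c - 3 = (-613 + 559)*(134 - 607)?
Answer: 34060/3 ≈ 11353.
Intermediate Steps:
c = 25545/2 (c = 3/2 + ((-613 + 559)*(134 - 607))/2 = 3/2 + (-54*(-473))/2 = 3/2 + (1/2)*25542 = 3/2 + 12771 = 25545/2 ≈ 12773.)
D(d, N) = 8/9 (D(d, N) = -1/9*(-8) = 8/9)
c*D(-24, -12) = (25545/2)*(8/9) = 34060/3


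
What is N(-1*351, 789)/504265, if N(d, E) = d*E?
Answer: -276939/504265 ≈ -0.54919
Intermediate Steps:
N(d, E) = E*d
N(-1*351, 789)/504265 = (789*(-1*351))/504265 = (789*(-351))*(1/504265) = -276939*1/504265 = -276939/504265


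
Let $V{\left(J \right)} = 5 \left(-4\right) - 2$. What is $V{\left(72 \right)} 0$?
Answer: $0$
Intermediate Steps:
$V{\left(J \right)} = -22$ ($V{\left(J \right)} = -20 - 2 = -22$)
$V{\left(72 \right)} 0 = \left(-22\right) 0 = 0$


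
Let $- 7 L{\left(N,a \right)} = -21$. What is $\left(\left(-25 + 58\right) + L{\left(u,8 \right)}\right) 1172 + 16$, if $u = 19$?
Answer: $42208$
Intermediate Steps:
$L{\left(N,a \right)} = 3$ ($L{\left(N,a \right)} = \left(- \frac{1}{7}\right) \left(-21\right) = 3$)
$\left(\left(-25 + 58\right) + L{\left(u,8 \right)}\right) 1172 + 16 = \left(\left(-25 + 58\right) + 3\right) 1172 + 16 = \left(33 + 3\right) 1172 + 16 = 36 \cdot 1172 + 16 = 42192 + 16 = 42208$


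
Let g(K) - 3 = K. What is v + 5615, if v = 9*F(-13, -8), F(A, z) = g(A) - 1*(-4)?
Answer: 5561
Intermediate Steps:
g(K) = 3 + K
F(A, z) = 7 + A (F(A, z) = (3 + A) - 1*(-4) = (3 + A) + 4 = 7 + A)
v = -54 (v = 9*(7 - 13) = 9*(-6) = -54)
v + 5615 = -54 + 5615 = 5561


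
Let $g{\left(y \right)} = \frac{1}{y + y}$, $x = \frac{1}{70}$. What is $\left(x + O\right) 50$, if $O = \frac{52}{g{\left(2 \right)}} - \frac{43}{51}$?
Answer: $\frac{3698005}{357} \approx 10359.0$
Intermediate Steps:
$x = \frac{1}{70} \approx 0.014286$
$g{\left(y \right)} = \frac{1}{2 y}$
$O = \frac{10565}{51}$ ($O = \frac{52}{\frac{1}{2} \cdot \frac{1}{2}} - \frac{43}{51} = 52 \frac{1}{\frac{1}{4}} - \frac{43}{51} = 52 \cdot 4 - \frac{43}{51} = 208 - \frac{43}{51} = \frac{10565}{51} \approx 207.16$)
$\left(x + O\right) 50 = \left(\frac{1}{70} + \frac{10565}{51}\right) 50 = \frac{739601}{3570} \cdot 50 = \frac{3698005}{357}$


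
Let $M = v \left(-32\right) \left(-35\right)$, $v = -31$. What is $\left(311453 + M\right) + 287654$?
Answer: $564387$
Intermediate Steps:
$M = -34720$ ($M = \left(-31\right) \left(-32\right) \left(-35\right) = 992 \left(-35\right) = -34720$)
$\left(311453 + M\right) + 287654 = \left(311453 - 34720\right) + 287654 = 276733 + 287654 = 564387$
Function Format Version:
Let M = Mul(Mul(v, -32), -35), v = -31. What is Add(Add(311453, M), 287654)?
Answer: 564387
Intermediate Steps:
M = -34720 (M = Mul(Mul(-31, -32), -35) = Mul(992, -35) = -34720)
Add(Add(311453, M), 287654) = Add(Add(311453, -34720), 287654) = Add(276733, 287654) = 564387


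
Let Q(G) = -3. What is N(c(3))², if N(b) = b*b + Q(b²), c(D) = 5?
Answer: 484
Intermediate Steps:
N(b) = -3 + b² (N(b) = b*b - 3 = b² - 3 = -3 + b²)
N(c(3))² = (-3 + 5²)² = (-3 + 25)² = 22² = 484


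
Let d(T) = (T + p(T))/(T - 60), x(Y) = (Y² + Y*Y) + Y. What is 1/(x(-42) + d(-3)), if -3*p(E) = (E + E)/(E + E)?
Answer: 189/658864 ≈ 0.00028686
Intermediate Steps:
x(Y) = Y + 2*Y² (x(Y) = (Y² + Y²) + Y = 2*Y² + Y = Y + 2*Y²)
p(E) = -⅓ (p(E) = -(E + E)/(3*(E + E)) = -2*E/(3*(2*E)) = -2*E*1/(2*E)/3 = -⅓*1 = -⅓)
d(T) = (-⅓ + T)/(-60 + T) (d(T) = (T - ⅓)/(T - 60) = (-⅓ + T)/(-60 + T))
1/(x(-42) + d(-3)) = 1/(-42*(1 + 2*(-42)) + (-⅓ - 3)/(-60 - 3)) = 1/(-42*(1 - 84) - 10/3/(-63)) = 1/(-42*(-83) - 1/63*(-10/3)) = 1/(3486 + 10/189) = 1/(658864/189) = 189/658864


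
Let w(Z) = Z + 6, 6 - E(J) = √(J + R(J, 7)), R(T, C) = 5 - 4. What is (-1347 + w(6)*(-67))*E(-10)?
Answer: -12906 + 6453*I ≈ -12906.0 + 6453.0*I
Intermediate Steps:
R(T, C) = 1
E(J) = 6 - √(1 + J) (E(J) = 6 - √(J + 1) = 6 - √(1 + J))
w(Z) = 6 + Z
(-1347 + w(6)*(-67))*E(-10) = (-1347 + (6 + 6)*(-67))*(6 - √(1 - 10)) = (-1347 + 12*(-67))*(6 - √(-9)) = (-1347 - 804)*(6 - 3*I) = -2151*(6 - 3*I) = -12906 + 6453*I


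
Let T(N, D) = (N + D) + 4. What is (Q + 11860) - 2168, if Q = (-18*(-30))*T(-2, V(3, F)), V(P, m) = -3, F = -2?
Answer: 9152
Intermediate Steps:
T(N, D) = 4 + D + N (T(N, D) = (D + N) + 4 = 4 + D + N)
Q = -540 (Q = (-18*(-30))*(4 - 3 - 2) = 540*(-1) = -540)
(Q + 11860) - 2168 = (-540 + 11860) - 2168 = 11320 - 2168 = 9152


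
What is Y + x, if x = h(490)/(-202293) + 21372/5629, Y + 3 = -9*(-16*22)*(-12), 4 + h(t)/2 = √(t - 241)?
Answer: -3329860713355/87592869 - 2*√249/202293 ≈ -38015.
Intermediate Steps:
h(t) = -8 + 2*√(-241 + t) (h(t) = -8 + 2*√(t - 241) = -8 + 2*√(-241 + t))
Y = -38019 (Y = -3 - 9*(-16*22)*(-12) = -3 - (-3168)*(-12) = -3 - 9*4224 = -3 - 38016 = -38019)
x = 332573156/87592869 - 2*√249/202293 (x = (-8 + 2*√(-241 + 490))/(-202293) + 21372/5629 = (-8 + 2*√249)*(-1/202293) + 21372*(1/5629) = (8/202293 - 2*√249/202293) + 1644/433 = 332573156/87592869 - 2*√249/202293 ≈ 3.7966)
Y + x = -38019 + (332573156/87592869 - 2*√249/202293) = -3329860713355/87592869 - 2*√249/202293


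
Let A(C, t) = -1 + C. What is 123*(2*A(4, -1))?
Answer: 738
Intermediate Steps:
123*(2*A(4, -1)) = 123*(2*(-1 + 4)) = 123*(2*3) = 123*6 = 738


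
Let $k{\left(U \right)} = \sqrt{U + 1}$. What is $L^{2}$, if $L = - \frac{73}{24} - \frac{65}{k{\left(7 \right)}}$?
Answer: $\frac{309529}{576} + \frac{4745 \sqrt{2}}{48} \approx 677.18$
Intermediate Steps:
$k{\left(U \right)} = \sqrt{1 + U}$
$L = - \frac{73}{24} - \frac{65 \sqrt{2}}{4}$ ($L = - \frac{73}{24} - \frac{65}{\sqrt{1 + 7}} = \left(-73\right) \frac{1}{24} - \frac{65}{\sqrt{8}} = - \frac{73}{24} - \frac{65}{2 \sqrt{2}} = - \frac{73}{24} - 65 \frac{\sqrt{2}}{4} = - \frac{73}{24} - \frac{65 \sqrt{2}}{4} \approx -26.023$)
$L^{2} = \left(- \frac{73}{24} - \frac{65 \sqrt{2}}{4}\right)^{2}$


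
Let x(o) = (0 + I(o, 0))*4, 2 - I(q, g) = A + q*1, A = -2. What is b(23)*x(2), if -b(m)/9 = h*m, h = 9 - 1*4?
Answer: -8280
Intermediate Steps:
h = 5 (h = 9 - 4 = 5)
I(q, g) = 4 - q (I(q, g) = 2 - (-2 + q*1) = 2 - (-2 + q) = 2 + (2 - q) = 4 - q)
b(m) = -45*m
x(o) = 16 - 4*o (x(o) = (0 + (4 - o))*4 = (4 - o)*4 = 16 - 4*o)
b(23)*x(2) = (-45*23)*(16 - 4*2) = -1035*(16 - 8) = -1035*8 = -8280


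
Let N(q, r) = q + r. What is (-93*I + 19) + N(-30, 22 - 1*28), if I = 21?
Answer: -1970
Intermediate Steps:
(-93*I + 19) + N(-30, 22 - 1*28) = (-93*21 + 19) + (-30 + (22 - 1*28)) = (-1953 + 19) + (-30 + (22 - 28)) = -1934 + (-30 - 6) = -1934 - 36 = -1970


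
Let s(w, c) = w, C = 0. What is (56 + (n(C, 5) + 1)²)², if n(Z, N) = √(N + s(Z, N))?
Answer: 3864 + 248*√5 ≈ 4418.5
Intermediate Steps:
n(Z, N) = √(N + Z)
(56 + (n(C, 5) + 1)²)² = (56 + (√(5 + 0) + 1)²)² = (56 + (√5 + 1)²)² = (56 + (1 + √5)²)²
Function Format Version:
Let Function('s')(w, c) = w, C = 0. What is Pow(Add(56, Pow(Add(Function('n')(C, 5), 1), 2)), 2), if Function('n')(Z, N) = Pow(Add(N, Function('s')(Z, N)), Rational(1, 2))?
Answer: Add(3864, Mul(248, Pow(5, Rational(1, 2)))) ≈ 4418.5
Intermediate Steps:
Function('n')(Z, N) = Pow(Add(N, Z), Rational(1, 2))
Pow(Add(56, Pow(Add(Function('n')(C, 5), 1), 2)), 2) = Pow(Add(56, Pow(Add(Pow(Add(5, 0), Rational(1, 2)), 1), 2)), 2) = Pow(Add(56, Pow(Add(Pow(5, Rational(1, 2)), 1), 2)), 2) = Pow(Add(56, Pow(Add(1, Pow(5, Rational(1, 2))), 2)), 2)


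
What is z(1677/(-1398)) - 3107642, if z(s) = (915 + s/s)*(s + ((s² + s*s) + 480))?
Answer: -144757525846/54289 ≈ -2.6664e+6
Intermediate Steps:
z(s) = 439680 + 916*s + 1832*s² (z(s) = (915 + 1)*(s + ((s² + s²) + 480)) = 916*(s + (2*s² + 480)) = 916*(s + (480 + 2*s²)) = 916*(480 + s + 2*s²) = 439680 + 916*s + 1832*s²)
z(1677/(-1398)) - 3107642 = (439680 + 916*(1677/(-1398)) + 1832*(1677/(-1398))²) - 3107642 = (439680 + 916*(1677*(-1/1398)) + 1832*(1677*(-1/1398))²) - 3107642 = (439680 + 916*(-559/466) + 1832*(-559/466)²) - 3107642 = (439680 - 256022/233 + 1832*(312481/217156)) - 3107642 = (439680 - 256022/233 + 143116298/54289) - 3107642 = 23953250692/54289 - 3107642 = -144757525846/54289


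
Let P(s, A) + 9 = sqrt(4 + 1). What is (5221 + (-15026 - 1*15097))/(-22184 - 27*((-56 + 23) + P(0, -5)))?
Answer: 104837420/88619771 - 672354*sqrt(5)/443098855 ≈ 1.1796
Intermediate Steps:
P(s, A) = -9 + sqrt(5) (P(s, A) = -9 + sqrt(4 + 1) = -9 + sqrt(5))
(5221 + (-15026 - 1*15097))/(-22184 - 27*((-56 + 23) + P(0, -5))) = (5221 + (-15026 - 1*15097))/(-22184 - 27*((-56 + 23) + (-9 + sqrt(5)))) = (5221 + (-15026 - 15097))/(-22184 - 27*(-33 + (-9 + sqrt(5)))) = (5221 - 30123)/(-22184 - 27*(-42 + sqrt(5))) = -24902/(-22184 + (1134 - 27*sqrt(5))) = -24902/(-21050 - 27*sqrt(5))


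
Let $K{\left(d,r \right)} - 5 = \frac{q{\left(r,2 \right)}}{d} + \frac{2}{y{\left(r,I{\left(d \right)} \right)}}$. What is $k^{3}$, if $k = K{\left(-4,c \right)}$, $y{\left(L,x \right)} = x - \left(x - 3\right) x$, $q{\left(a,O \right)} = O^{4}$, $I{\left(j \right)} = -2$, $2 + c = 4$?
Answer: $\frac{125}{216} \approx 0.5787$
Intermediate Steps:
$c = 2$ ($c = -2 + 4 = 2$)
$y{\left(L,x \right)} = x - x \left(-3 + x\right)$ ($y{\left(L,x \right)} = x - \left(-3 + x\right) x = x - x \left(-3 + x\right)$)
$K{\left(d,r \right)} = \frac{29}{6} + \frac{16}{d}$ ($K{\left(d,r \right)} = 5 + \left(\frac{2^{4}}{d} + \frac{2}{\left(-2\right) \left(4 - -2\right)}\right) = 5 + \left(\frac{16}{d} + \frac{2}{\left(-2\right) \left(4 + 2\right)}\right) = 5 + \left(\frac{16}{d} + \frac{2}{\left(-2\right) 6}\right) = 5 + \left(\frac{16}{d} + \frac{2}{-12}\right) = 5 + \left(\frac{16}{d} + 2 \left(- \frac{1}{12}\right)\right) = 5 - \left(\frac{1}{6} - \frac{16}{d}\right) = \frac{29}{6} + \frac{16}{d}$)
$k = \frac{5}{6}$ ($k = \frac{29}{6} + \frac{16}{-4} = \frac{29}{6} + 16 \left(- \frac{1}{4}\right) = \frac{29}{6} - 4 = \frac{5}{6} \approx 0.83333$)
$k^{3} = \left(\frac{5}{6}\right)^{3} = \frac{125}{216}$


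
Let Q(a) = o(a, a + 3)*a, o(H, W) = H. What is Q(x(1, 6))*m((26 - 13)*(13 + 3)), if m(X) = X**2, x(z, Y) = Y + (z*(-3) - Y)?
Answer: 389376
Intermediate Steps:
x(z, Y) = -3*z (x(z, Y) = Y + (-3*z - Y) = Y + (-Y - 3*z) = -3*z)
Q(a) = a**2 (Q(a) = a*a = a**2)
Q(x(1, 6))*m((26 - 13)*(13 + 3)) = (-3*1)**2*((26 - 13)*(13 + 3))**2 = (-3)**2*(13*16)**2 = 9*208**2 = 9*43264 = 389376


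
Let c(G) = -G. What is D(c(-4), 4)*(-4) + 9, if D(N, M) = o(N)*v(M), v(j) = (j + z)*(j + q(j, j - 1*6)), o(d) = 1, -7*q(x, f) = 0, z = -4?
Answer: 9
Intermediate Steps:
q(x, f) = 0 (q(x, f) = -1/7*0 = 0)
v(j) = j*(-4 + j) (v(j) = (j - 4)*(j + 0) = (-4 + j)*j = j*(-4 + j))
D(N, M) = M*(-4 + M) (D(N, M) = 1*(M*(-4 + M)) = M*(-4 + M))
D(c(-4), 4)*(-4) + 9 = (4*(-4 + 4))*(-4) + 9 = (4*0)*(-4) + 9 = 0*(-4) + 9 = 0 + 9 = 9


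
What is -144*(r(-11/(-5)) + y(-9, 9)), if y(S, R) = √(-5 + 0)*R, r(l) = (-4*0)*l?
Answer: -1296*I*√5 ≈ -2897.9*I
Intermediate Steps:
r(l) = 0 (r(l) = 0*l = 0)
y(S, R) = I*R*√5 (y(S, R) = √(-5)*R = (I*√5)*R = I*R*√5)
-144*(r(-11/(-5)) + y(-9, 9)) = -144*(0 + I*9*√5) = -144*(0 + 9*I*√5) = -1296*I*√5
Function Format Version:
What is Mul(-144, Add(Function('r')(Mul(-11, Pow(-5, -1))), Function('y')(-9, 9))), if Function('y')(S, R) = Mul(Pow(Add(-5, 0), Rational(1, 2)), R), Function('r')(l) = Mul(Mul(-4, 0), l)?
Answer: Mul(-1296, I, Pow(5, Rational(1, 2))) ≈ Mul(-2897.9, I)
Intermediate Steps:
Function('r')(l) = 0 (Function('r')(l) = Mul(0, l) = 0)
Function('y')(S, R) = Mul(I, R, Pow(5, Rational(1, 2))) (Function('y')(S, R) = Mul(Pow(-5, Rational(1, 2)), R) = Mul(Mul(I, Pow(5, Rational(1, 2))), R) = Mul(I, R, Pow(5, Rational(1, 2))))
Mul(-144, Add(Function('r')(Mul(-11, Pow(-5, -1))), Function('y')(-9, 9))) = Mul(-144, Add(0, Mul(I, 9, Pow(5, Rational(1, 2))))) = Mul(-144, Add(0, Mul(9, I, Pow(5, Rational(1, 2))))) = Mul(-144, Mul(9, I, Pow(5, Rational(1, 2)))) = Mul(-1296, I, Pow(5, Rational(1, 2)))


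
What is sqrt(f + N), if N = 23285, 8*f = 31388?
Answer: sqrt(108834)/2 ≈ 164.95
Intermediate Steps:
f = 7847/2 (f = (1/8)*31388 = 7847/2 ≈ 3923.5)
sqrt(f + N) = sqrt(7847/2 + 23285) = sqrt(54417/2) = sqrt(108834)/2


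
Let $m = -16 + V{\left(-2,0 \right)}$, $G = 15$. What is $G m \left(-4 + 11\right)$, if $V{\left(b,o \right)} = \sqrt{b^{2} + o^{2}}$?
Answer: $-1470$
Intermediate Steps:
$m = -14$ ($m = -16 + \sqrt{\left(-2\right)^{2} + 0^{2}} = -16 + \sqrt{4 + 0} = -16 + \sqrt{4} = -16 + 2 = -14$)
$G m \left(-4 + 11\right) = 15 \left(- 14 \left(-4 + 11\right)\right) = 15 \left(\left(-14\right) 7\right) = 15 \left(-98\right) = -1470$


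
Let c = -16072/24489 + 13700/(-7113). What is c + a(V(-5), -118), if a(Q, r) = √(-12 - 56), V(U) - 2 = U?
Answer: -149939812/58063419 + 2*I*√17 ≈ -2.5823 + 8.2462*I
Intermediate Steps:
V(U) = 2 + U
a(Q, r) = 2*I*√17 (a(Q, r) = √(-68) = 2*I*√17)
c = -149939812/58063419 (c = -16072*1/24489 + 13700*(-1/7113) = -16072/24489 - 13700/7113 = -149939812/58063419 ≈ -2.5823)
c + a(V(-5), -118) = -149939812/58063419 + 2*I*√17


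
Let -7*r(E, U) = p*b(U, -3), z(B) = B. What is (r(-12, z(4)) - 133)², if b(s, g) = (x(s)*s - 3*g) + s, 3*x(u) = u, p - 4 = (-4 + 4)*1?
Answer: 9078169/441 ≈ 20585.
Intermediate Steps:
p = 4 (p = 4 + (-4 + 4)*1 = 4 + 0*1 = 4 + 0 = 4)
x(u) = u/3
b(s, g) = s - 3*g + s²/3 (b(s, g) = ((s/3)*s - 3*g) + s = (s²/3 - 3*g) + s = (-3*g + s²/3) + s = s - 3*g + s²/3)
r(E, U) = -36/7 - 4*U/7 - 4*U²/21 (r(E, U) = -4*(U - 3*(-3) + U²/3)/7 = -4*(U + 9 + U²/3)/7 = -4*(9 + U + U²/3)/7 = -(36 + 4*U + 4*U²/3)/7 = -36/7 - 4*U/7 - 4*U²/21)
(r(-12, z(4)) - 133)² = ((-36/7 - 4/7*4 - 4/21*4²) - 133)² = ((-36/7 - 16/7 - 4/21*16) - 133)² = ((-36/7 - 16/7 - 64/21) - 133)² = (-220/21 - 133)² = (-3013/21)² = 9078169/441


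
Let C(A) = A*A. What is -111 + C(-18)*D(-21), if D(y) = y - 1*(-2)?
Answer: -6267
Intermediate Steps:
D(y) = 2 + y (D(y) = y + 2 = 2 + y)
C(A) = A²
-111 + C(-18)*D(-21) = -111 + (-18)²*(2 - 21) = -111 + 324*(-19) = -111 - 6156 = -6267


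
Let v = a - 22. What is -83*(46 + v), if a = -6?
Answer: -1494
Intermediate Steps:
v = -28 (v = -6 - 22 = -28)
-83*(46 + v) = -83*(46 - 28) = -83*18 = -1494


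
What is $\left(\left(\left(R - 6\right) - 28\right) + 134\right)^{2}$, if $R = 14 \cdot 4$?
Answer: $24336$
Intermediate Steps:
$R = 56$
$\left(\left(\left(R - 6\right) - 28\right) + 134\right)^{2} = \left(\left(\left(56 - 6\right) - 28\right) + 134\right)^{2} = \left(\left(50 - 28\right) + 134\right)^{2} = \left(22 + 134\right)^{2} = 156^{2} = 24336$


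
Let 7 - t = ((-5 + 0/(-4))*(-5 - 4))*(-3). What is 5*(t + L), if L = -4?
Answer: 690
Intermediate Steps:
t = 142 (t = 7 - (-5 + 0/(-4))*(-5 - 4)*(-3) = 7 - (-5 + 0*(-1/4))*(-9)*(-3) = 7 - (-5 + 0)*(-9)*(-3) = 7 - (-5*(-9))*(-3) = 7 - 45*(-3) = 7 - 1*(-135) = 7 + 135 = 142)
5*(t + L) = 5*(142 - 4) = 5*138 = 690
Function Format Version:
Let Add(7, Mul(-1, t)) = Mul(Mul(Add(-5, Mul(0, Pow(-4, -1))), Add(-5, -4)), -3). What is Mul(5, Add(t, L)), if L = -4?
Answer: 690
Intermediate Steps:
t = 142 (t = Add(7, Mul(-1, Mul(Mul(Add(-5, Mul(0, Pow(-4, -1))), Add(-5, -4)), -3))) = Add(7, Mul(-1, Mul(Mul(Add(-5, Mul(0, Rational(-1, 4))), -9), -3))) = Add(7, Mul(-1, Mul(Mul(Add(-5, 0), -9), -3))) = Add(7, Mul(-1, Mul(Mul(-5, -9), -3))) = Add(7, Mul(-1, Mul(45, -3))) = Add(7, Mul(-1, -135)) = Add(7, 135) = 142)
Mul(5, Add(t, L)) = Mul(5, Add(142, -4)) = Mul(5, 138) = 690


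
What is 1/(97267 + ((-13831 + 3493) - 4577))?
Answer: 1/82352 ≈ 1.2143e-5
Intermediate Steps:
1/(97267 + ((-13831 + 3493) - 4577)) = 1/(97267 + (-10338 - 4577)) = 1/(97267 - 14915) = 1/82352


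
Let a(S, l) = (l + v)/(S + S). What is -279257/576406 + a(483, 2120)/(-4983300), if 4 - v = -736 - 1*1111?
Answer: -672154284566413/1387371141563400 ≈ -0.48448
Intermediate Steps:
v = 1851 (v = 4 - (-736 - 1*1111) = 4 - (-736 - 1111) = 4 - 1*(-1847) = 4 + 1847 = 1851)
a(S, l) = (1851 + l)/(2*S) (a(S, l) = (l + 1851)/(S + S) = (1851 + l)/((2*S)) = (1851 + l)*(1/(2*S)) = (1851 + l)/(2*S))
-279257/576406 + a(483, 2120)/(-4983300) = -279257/576406 + ((1/2)*(1851 + 2120)/483)/(-4983300) = -279257*1/576406 + ((1/2)*(1/483)*3971)*(-1/4983300) = -279257/576406 + (3971/966)*(-1/4983300) = -279257/576406 - 3971/4813867800 = -672154284566413/1387371141563400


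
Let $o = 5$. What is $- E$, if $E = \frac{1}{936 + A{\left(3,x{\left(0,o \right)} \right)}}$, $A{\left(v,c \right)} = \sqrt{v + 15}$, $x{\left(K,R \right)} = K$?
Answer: $- \frac{52}{48671} + \frac{\sqrt{2}}{292026} \approx -0.0010636$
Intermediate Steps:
$A{\left(v,c \right)} = \sqrt{15 + v}$
$E = \frac{1}{936 + 3 \sqrt{2}}$ ($E = \frac{1}{936 + \sqrt{15 + 3}} = \frac{1}{936 + \sqrt{18}} = \frac{1}{936 + 3 \sqrt{2}} \approx 0.0010636$)
$- E = - (\frac{52}{48671} - \frac{\sqrt{2}}{292026}) = - \frac{52}{48671} + \frac{\sqrt{2}}{292026}$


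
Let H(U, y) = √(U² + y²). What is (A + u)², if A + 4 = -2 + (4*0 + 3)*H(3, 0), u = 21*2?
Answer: 2025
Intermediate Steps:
u = 42
A = 3 (A = -4 + (-2 + (4*0 + 3)*√(3² + 0²)) = -4 + (-2 + (0 + 3)*√(9 + 0)) = -4 + (-2 + 3*√9) = -4 + (-2 + 3*3) = -4 + (-2 + 9) = -4 + 7 = 3)
(A + u)² = (3 + 42)² = 45² = 2025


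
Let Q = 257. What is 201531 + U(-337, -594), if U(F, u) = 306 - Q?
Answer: 201580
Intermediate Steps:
U(F, u) = 49 (U(F, u) = 306 - 1*257 = 306 - 257 = 49)
201531 + U(-337, -594) = 201531 + 49 = 201580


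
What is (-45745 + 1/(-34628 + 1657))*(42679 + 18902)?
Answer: -92880060284076/32971 ≈ -2.8170e+9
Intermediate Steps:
(-45745 + 1/(-34628 + 1657))*(42679 + 18902) = (-45745 + 1/(-32971))*61581 = (-45745 - 1/32971)*61581 = -1508258396/32971*61581 = -92880060284076/32971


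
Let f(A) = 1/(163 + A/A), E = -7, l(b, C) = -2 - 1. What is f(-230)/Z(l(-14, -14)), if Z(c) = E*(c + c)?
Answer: 1/6888 ≈ 0.00014518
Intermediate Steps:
l(b, C) = -3
Z(c) = -14*c (Z(c) = -7*(c + c) = -14*c)
f(A) = 1/164 (f(A) = 1/(163 + 1) = 1/164)
f(-230)/Z(l(-14, -14)) = 1/(164*((-14*(-3)))) = (1/164)/42 = (1/164)*(1/42) = 1/6888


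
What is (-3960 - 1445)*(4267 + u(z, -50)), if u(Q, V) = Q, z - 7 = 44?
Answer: -23338790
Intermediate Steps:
z = 51 (z = 7 + 44 = 51)
(-3960 - 1445)*(4267 + u(z, -50)) = (-3960 - 1445)*(4267 + 51) = -5405*4318 = -23338790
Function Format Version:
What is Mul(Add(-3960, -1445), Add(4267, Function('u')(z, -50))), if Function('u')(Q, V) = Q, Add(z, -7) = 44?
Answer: -23338790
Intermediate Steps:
z = 51 (z = Add(7, 44) = 51)
Mul(Add(-3960, -1445), Add(4267, Function('u')(z, -50))) = Mul(Add(-3960, -1445), Add(4267, 51)) = Mul(-5405, 4318) = -23338790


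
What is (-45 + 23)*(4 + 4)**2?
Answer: -1408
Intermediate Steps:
(-45 + 23)*(4 + 4)**2 = -22*8**2 = -22*64 = -1408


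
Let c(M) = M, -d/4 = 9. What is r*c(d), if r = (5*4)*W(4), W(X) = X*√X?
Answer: -5760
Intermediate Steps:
d = -36 (d = -4*9 = -36)
W(X) = X^(3/2)
r = 160 (r = (5*4)*4^(3/2) = 20*8 = 160)
r*c(d) = 160*(-36) = -5760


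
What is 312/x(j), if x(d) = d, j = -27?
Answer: -104/9 ≈ -11.556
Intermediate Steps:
312/x(j) = 312/(-27) = 312*(-1/27) = -104/9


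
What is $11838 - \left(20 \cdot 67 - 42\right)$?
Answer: $10540$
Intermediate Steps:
$11838 - \left(20 \cdot 67 - 42\right) = 11838 - \left(1340 - 42\right) = 11838 - 1298 = 10540$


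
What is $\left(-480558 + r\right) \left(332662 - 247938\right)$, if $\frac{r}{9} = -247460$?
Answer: $-229407005352$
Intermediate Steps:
$r = -2227140$ ($r = 9 \left(-247460\right) = -2227140$)
$\left(-480558 + r\right) \left(332662 - 247938\right) = \left(-480558 - 2227140\right) \left(332662 - 247938\right) = \left(-2707698\right) 84724 = -229407005352$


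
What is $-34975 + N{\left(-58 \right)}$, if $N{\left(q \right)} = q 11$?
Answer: $-35613$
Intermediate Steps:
$N{\left(q \right)} = 11 q$
$-34975 + N{\left(-58 \right)} = -34975 + 11 \left(-58\right) = -34975 - 638 = -35613$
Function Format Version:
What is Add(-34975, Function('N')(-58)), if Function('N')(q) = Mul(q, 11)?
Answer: -35613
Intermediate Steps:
Function('N')(q) = Mul(11, q)
Add(-34975, Function('N')(-58)) = Add(-34975, Mul(11, -58)) = Add(-34975, -638) = -35613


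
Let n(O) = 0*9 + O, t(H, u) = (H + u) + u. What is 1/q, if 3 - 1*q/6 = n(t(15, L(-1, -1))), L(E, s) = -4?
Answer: -1/24 ≈ -0.041667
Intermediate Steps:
t(H, u) = H + 2*u
n(O) = O (n(O) = 0 + O = O)
q = -24 (q = 18 - 6*(15 + 2*(-4)) = 18 - 6*(15 - 8) = 18 - 6*7 = 18 - 42 = -24)
1/q = 1/(-24) = -1/24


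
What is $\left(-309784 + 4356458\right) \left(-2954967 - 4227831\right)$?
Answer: $-29066441913852$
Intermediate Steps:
$\left(-309784 + 4356458\right) \left(-2954967 - 4227831\right) = 4046674 \left(-7182798\right) = -29066441913852$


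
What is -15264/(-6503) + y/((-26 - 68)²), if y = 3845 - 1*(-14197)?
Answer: 126099915/28730254 ≈ 4.3891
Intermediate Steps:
y = 18042 (y = 3845 + 14197 = 18042)
-15264/(-6503) + y/((-26 - 68)²) = -15264/(-6503) + 18042/((-26 - 68)²) = -15264*(-1/6503) + 18042/((-94)²) = 15264/6503 + 18042/8836 = 15264/6503 + 18042*(1/8836) = 15264/6503 + 9021/4418 = 126099915/28730254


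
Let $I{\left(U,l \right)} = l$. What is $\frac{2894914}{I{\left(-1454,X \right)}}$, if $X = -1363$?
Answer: $- \frac{2894914}{1363} \approx -2123.9$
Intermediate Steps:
$\frac{2894914}{I{\left(-1454,X \right)}} = \frac{2894914}{-1363} = 2894914 \left(- \frac{1}{1363}\right) = - \frac{2894914}{1363}$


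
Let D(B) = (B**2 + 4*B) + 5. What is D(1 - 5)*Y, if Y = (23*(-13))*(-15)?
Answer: 22425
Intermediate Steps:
Y = 4485 (Y = -299*(-15) = 4485)
D(B) = 5 + B**2 + 4*B
D(1 - 5)*Y = (5 + (1 - 5)**2 + 4*(1 - 5))*4485 = (5 + (-4)**2 + 4*(-4))*4485 = (5 + 16 - 16)*4485 = 5*4485 = 22425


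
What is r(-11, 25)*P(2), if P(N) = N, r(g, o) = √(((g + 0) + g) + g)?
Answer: 2*I*√33 ≈ 11.489*I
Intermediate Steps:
r(g, o) = √3*√g (r(g, o) = √((g + g) + g) = √(2*g + g) = √(3*g) = √3*√g)
r(-11, 25)*P(2) = (√3*√(-11))*2 = (√3*(I*√11))*2 = (I*√33)*2 = 2*I*√33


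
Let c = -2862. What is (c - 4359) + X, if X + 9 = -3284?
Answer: -10514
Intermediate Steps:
X = -3293 (X = -9 - 3284 = -3293)
(c - 4359) + X = (-2862 - 4359) - 3293 = -7221 - 3293 = -10514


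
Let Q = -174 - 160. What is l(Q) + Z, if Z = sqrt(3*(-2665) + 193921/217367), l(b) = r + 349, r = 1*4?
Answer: 353 + 2*I*sqrt(94427226855637)/217367 ≈ 353.0 + 89.41*I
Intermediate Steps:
r = 4
Q = -334
l(b) = 353 (l(b) = 4 + 349 = 353)
Z = 2*I*sqrt(94427226855637)/217367 (Z = sqrt(-7995 + 193921*(1/217367)) = sqrt(-7995 + 193921/217367) = sqrt(-1737655244/217367) = 2*I*sqrt(94427226855637)/217367 ≈ 89.41*I)
l(Q) + Z = 353 + 2*I*sqrt(94427226855637)/217367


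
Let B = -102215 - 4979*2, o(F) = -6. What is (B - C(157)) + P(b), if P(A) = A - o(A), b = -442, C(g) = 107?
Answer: -112716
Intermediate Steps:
B = -112173 (B = -102215 - 1*9958 = -102215 - 9958 = -112173)
P(A) = 6 + A (P(A) = A - 1*(-6) = A + 6 = 6 + A)
(B - C(157)) + P(b) = (-112173 - 1*107) + (6 - 442) = (-112173 - 107) - 436 = -112280 - 436 = -112716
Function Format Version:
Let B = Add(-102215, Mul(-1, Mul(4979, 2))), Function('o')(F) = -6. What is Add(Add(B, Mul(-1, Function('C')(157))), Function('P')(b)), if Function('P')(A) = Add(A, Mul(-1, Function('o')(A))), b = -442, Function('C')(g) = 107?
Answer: -112716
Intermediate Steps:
B = -112173 (B = Add(-102215, Mul(-1, 9958)) = Add(-102215, -9958) = -112173)
Function('P')(A) = Add(6, A) (Function('P')(A) = Add(A, Mul(-1, -6)) = Add(A, 6) = Add(6, A))
Add(Add(B, Mul(-1, Function('C')(157))), Function('P')(b)) = Add(Add(-112173, Mul(-1, 107)), Add(6, -442)) = Add(Add(-112173, -107), -436) = Add(-112280, -436) = -112716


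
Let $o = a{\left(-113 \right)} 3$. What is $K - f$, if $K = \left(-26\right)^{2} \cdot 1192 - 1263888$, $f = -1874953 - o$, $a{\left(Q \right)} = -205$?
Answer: $1416242$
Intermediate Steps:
$o = -615$ ($o = \left(-205\right) 3 = -615$)
$f = -1874338$ ($f = -1874953 - -615 = -1874953 + 615 = -1874338$)
$K = -458096$ ($K = 676 \cdot 1192 - 1263888 = 805792 - 1263888 = -458096$)
$K - f = -458096 - -1874338 = -458096 + 1874338 = 1416242$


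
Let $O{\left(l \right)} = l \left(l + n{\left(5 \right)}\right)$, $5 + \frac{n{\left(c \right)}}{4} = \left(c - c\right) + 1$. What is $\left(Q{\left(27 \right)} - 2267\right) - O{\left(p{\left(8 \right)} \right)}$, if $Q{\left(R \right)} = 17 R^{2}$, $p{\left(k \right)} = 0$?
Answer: $10126$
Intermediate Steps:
$n{\left(c \right)} = -16$ ($n{\left(c \right)} = -20 + 4 \left(\left(c - c\right) + 1\right) = -20 + 4 \left(0 + 1\right) = -20 + 4 \cdot 1 = -20 + 4 = -16$)
$O{\left(l \right)} = l \left(-16 + l\right)$ ($O{\left(l \right)} = l \left(l - 16\right) = l \left(-16 + l\right)$)
$\left(Q{\left(27 \right)} - 2267\right) - O{\left(p{\left(8 \right)} \right)} = \left(17 \cdot 27^{2} - 2267\right) - 0 \left(-16 + 0\right) = \left(17 \cdot 729 - 2267\right) - 0 \left(-16\right) = \left(12393 - 2267\right) - 0 = 10126 + 0 = 10126$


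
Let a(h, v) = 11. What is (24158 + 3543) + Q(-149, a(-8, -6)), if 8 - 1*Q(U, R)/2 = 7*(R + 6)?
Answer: 27479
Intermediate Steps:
Q(U, R) = -68 - 14*R (Q(U, R) = 16 - 14*(R + 6) = 16 - 14*(6 + R) = 16 - 2*(42 + 7*R) = 16 + (-84 - 14*R) = -68 - 14*R)
(24158 + 3543) + Q(-149, a(-8, -6)) = (24158 + 3543) + (-68 - 14*11) = 27701 + (-68 - 154) = 27701 - 222 = 27479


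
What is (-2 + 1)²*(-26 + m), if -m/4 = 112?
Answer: -474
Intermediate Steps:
m = -448 (m = -4*112 = -448)
(-2 + 1)²*(-26 + m) = (-2 + 1)²*(-26 - 448) = (-1)²*(-474) = 1*(-474) = -474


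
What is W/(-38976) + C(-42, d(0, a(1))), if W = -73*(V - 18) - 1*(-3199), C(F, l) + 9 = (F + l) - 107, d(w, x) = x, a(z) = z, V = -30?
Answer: -6125935/38976 ≈ -157.17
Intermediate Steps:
C(F, l) = -116 + F + l (C(F, l) = -9 + ((F + l) - 107) = -9 + (-107 + F + l) = -116 + F + l)
W = 6703 (W = -73*(-30 - 18) - 1*(-3199) = -73*(-48) + 3199 = 3504 + 3199 = 6703)
W/(-38976) + C(-42, d(0, a(1))) = 6703/(-38976) + (-116 - 42 + 1) = 6703*(-1/38976) - 157 = -6703/38976 - 157 = -6125935/38976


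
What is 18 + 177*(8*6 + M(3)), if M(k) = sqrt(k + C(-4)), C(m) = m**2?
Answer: 8514 + 177*sqrt(19) ≈ 9285.5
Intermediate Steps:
M(k) = sqrt(16 + k) (M(k) = sqrt(k + (-4)**2) = sqrt(k + 16) = sqrt(16 + k))
18 + 177*(8*6 + M(3)) = 18 + 177*(8*6 + sqrt(16 + 3)) = 18 + 177*(48 + sqrt(19)) = 18 + (8496 + 177*sqrt(19)) = 8514 + 177*sqrt(19)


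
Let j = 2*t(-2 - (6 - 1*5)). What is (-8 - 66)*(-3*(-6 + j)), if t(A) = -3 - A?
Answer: -1332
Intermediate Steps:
j = 0 (j = 2*(-3 - (-2 - (6 - 1*5))) = 2*(-3 - (-2 - (6 - 5))) = 2*(-3 - (-2 - 1*1)) = 2*(-3 - (-2 - 1)) = 2*(-3 - 1*(-3)) = 2*(-3 + 3) = 2*0 = 0)
(-8 - 66)*(-3*(-6 + j)) = (-8 - 66)*(-3*(-6 + 0)) = -(-222)*(-6) = -74*18 = -1332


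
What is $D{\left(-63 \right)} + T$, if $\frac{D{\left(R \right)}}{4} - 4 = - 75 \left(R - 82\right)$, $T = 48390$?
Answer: $91906$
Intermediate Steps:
$D{\left(R \right)} = 24616 - 300 R$ ($D{\left(R \right)} = 16 + 4 \left(- 75 \left(R - 82\right)\right) = 16 + 4 \left(- 75 \left(-82 + R\right)\right) = 16 + 4 \left(6150 - 75 R\right) = 16 - \left(-24600 + 300 R\right) = 24616 - 300 R$)
$D{\left(-63 \right)} + T = \left(24616 - -18900\right) + 48390 = \left(24616 + 18900\right) + 48390 = 43516 + 48390 = 91906$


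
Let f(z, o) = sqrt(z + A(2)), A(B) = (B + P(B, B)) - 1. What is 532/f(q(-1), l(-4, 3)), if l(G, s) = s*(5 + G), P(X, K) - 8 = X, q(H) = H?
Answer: 266*sqrt(10)/5 ≈ 168.23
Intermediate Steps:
P(X, K) = 8 + X
A(B) = 7 + 2*B (A(B) = (B + (8 + B)) - 1 = (8 + 2*B) - 1 = 7 + 2*B)
f(z, o) = sqrt(11 + z) (f(z, o) = sqrt(z + (7 + 2*2)) = sqrt(z + (7 + 4)) = sqrt(z + 11) = sqrt(11 + z))
532/f(q(-1), l(-4, 3)) = 532/(sqrt(11 - 1)) = 532/(sqrt(10)) = 532*(sqrt(10)/10) = 266*sqrt(10)/5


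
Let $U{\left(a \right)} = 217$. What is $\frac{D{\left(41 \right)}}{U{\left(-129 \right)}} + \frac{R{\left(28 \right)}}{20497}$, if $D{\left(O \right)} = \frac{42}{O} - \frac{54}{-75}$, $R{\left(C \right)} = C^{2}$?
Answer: $\frac{211029836}{4559045225} \approx 0.046288$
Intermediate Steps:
$D{\left(O \right)} = \frac{18}{25} + \frac{42}{O}$ ($D{\left(O \right)} = \frac{42}{O} - - \frac{18}{25} = \frac{42}{O} + \frac{18}{25} = \frac{18}{25} + \frac{42}{O}$)
$\frac{D{\left(41 \right)}}{U{\left(-129 \right)}} + \frac{R{\left(28 \right)}}{20497} = \frac{\frac{18}{25} + \frac{42}{41}}{217} + \frac{28^{2}}{20497} = \left(\frac{18}{25} + 42 \cdot \frac{1}{41}\right) \frac{1}{217} + 784 \cdot \frac{1}{20497} = \left(\frac{18}{25} + \frac{42}{41}\right) \frac{1}{217} + \frac{784}{20497} = \frac{1788}{1025} \cdot \frac{1}{217} + \frac{784}{20497} = \frac{1788}{222425} + \frac{784}{20497} = \frac{211029836}{4559045225}$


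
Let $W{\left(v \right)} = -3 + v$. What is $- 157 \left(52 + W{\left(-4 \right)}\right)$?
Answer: $-7065$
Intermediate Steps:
$- 157 \left(52 + W{\left(-4 \right)}\right) = - 157 \left(52 - 7\right) = \left(-157\right) 45 = -7065$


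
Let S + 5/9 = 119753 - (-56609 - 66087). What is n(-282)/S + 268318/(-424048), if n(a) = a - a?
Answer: -134159/212024 ≈ -0.63275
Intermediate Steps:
n(a) = 0
S = 2182036/9 (S = -5/9 + (119753 - (-56609 - 66087)) = -5/9 + (119753 - 1*(-122696)) = -5/9 + (119753 + 122696) = -5/9 + 242449 = 2182036/9 ≈ 2.4245e+5)
n(-282)/S + 268318/(-424048) = 0/(2182036/9) + 268318/(-424048) = 0*(9/2182036) + 268318*(-1/424048) = 0 - 134159/212024 = -134159/212024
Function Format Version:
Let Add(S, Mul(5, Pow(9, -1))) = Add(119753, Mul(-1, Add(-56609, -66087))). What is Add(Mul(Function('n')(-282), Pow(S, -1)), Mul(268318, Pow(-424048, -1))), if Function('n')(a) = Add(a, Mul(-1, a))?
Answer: Rational(-134159, 212024) ≈ -0.63275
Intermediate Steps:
Function('n')(a) = 0
S = Rational(2182036, 9) (S = Add(Rational(-5, 9), Add(119753, Mul(-1, Add(-56609, -66087)))) = Add(Rational(-5, 9), Add(119753, Mul(-1, -122696))) = Add(Rational(-5, 9), Add(119753, 122696)) = Add(Rational(-5, 9), 242449) = Rational(2182036, 9) ≈ 2.4245e+5)
Add(Mul(Function('n')(-282), Pow(S, -1)), Mul(268318, Pow(-424048, -1))) = Add(Mul(0, Pow(Rational(2182036, 9), -1)), Mul(268318, Pow(-424048, -1))) = Add(Mul(0, Rational(9, 2182036)), Mul(268318, Rational(-1, 424048))) = Add(0, Rational(-134159, 212024)) = Rational(-134159, 212024)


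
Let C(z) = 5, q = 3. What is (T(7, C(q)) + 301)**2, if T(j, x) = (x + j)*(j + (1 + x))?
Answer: 208849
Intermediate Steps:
T(j, x) = (j + x)*(1 + j + x)
(T(7, C(q)) + 301)**2 = ((7 + 5 + 7**2 + 5**2 + 2*7*5) + 301)**2 = ((7 + 5 + 49 + 25 + 70) + 301)**2 = (156 + 301)**2 = 457**2 = 208849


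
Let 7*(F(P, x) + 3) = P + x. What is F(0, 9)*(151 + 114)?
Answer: -3180/7 ≈ -454.29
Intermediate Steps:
F(P, x) = -3 + P/7 + x/7 (F(P, x) = -3 + (P + x)/7 = -3 + (P/7 + x/7) = -3 + P/7 + x/7)
F(0, 9)*(151 + 114) = (-3 + (⅐)*0 + (⅐)*9)*(151 + 114) = (-3 + 0 + 9/7)*265 = -12/7*265 = -3180/7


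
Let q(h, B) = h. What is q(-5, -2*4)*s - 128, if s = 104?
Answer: -648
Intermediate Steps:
q(-5, -2*4)*s - 128 = -5*104 - 128 = -520 - 128 = -648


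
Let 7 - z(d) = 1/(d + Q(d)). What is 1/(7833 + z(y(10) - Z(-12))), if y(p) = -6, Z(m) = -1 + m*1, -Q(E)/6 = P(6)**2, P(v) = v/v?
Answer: 1/7839 ≈ 0.00012757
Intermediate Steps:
P(v) = 1
Q(E) = -6 (Q(E) = -6*1**2 = -6*1 = -6)
Z(m) = -1 + m
z(d) = 7 - 1/(-6 + d) (z(d) = 7 - 1/(d - 6) = 7 - 1/(-6 + d))
1/(7833 + z(y(10) - Z(-12))) = 1/(7833 + (-43 + 7*(-6 - (-1 - 12)))/(-6 + (-6 - (-1 - 12)))) = 1/(7833 + (-43 + 7*(-6 - 1*(-13)))/(-6 + (-6 - 1*(-13)))) = 1/(7833 + (-43 + 7*(-6 + 13))/(-6 + (-6 + 13))) = 1/(7833 + (-43 + 7*7)/(-6 + 7)) = 1/(7833 + (-43 + 49)/1) = 1/(7833 + 1*6) = 1/(7833 + 6) = 1/7839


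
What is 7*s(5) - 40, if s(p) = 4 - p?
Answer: -47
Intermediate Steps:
7*s(5) - 40 = 7*(4 - 1*5) - 40 = 7*(4 - 5) - 40 = 7*(-1) - 40 = -7 - 40 = -47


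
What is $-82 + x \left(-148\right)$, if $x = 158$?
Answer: $-23466$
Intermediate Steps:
$-82 + x \left(-148\right) = -82 + 158 \left(-148\right) = -82 - 23384 = -23466$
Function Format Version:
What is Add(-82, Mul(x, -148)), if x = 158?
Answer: -23466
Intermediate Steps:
Add(-82, Mul(x, -148)) = Add(-82, Mul(158, -148)) = Add(-82, -23384) = -23466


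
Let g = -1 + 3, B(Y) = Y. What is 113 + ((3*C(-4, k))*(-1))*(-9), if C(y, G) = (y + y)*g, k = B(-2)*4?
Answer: -319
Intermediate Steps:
g = 2
k = -8 (k = -2*4 = -8)
C(y, G) = 4*y (C(y, G) = (y + y)*2 = (2*y)*2 = 4*y)
113 + ((3*C(-4, k))*(-1))*(-9) = 113 + ((3*(4*(-4)))*(-1))*(-9) = 113 + ((3*(-16))*(-1))*(-9) = 113 - 48*(-1)*(-9) = 113 + 48*(-9) = 113 - 432 = -319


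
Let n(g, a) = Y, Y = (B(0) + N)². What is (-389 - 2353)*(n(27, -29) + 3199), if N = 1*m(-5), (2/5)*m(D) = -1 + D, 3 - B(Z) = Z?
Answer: -9166506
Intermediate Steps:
B(Z) = 3 - Z
m(D) = -5/2 + 5*D/2 (m(D) = 5*(-1 + D)/2 = -5/2 + 5*D/2)
N = -15 (N = 1*(-5/2 + (5/2)*(-5)) = 1*(-5/2 - 25/2) = 1*(-15) = -15)
Y = 144 (Y = ((3 - 1*0) - 15)² = ((3 + 0) - 15)² = (3 - 15)² = (-12)² = 144)
n(g, a) = 144
(-389 - 2353)*(n(27, -29) + 3199) = (-389 - 2353)*(144 + 3199) = -2742*3343 = -9166506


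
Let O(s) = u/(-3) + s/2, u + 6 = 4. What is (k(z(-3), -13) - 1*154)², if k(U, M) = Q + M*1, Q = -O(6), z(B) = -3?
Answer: 262144/9 ≈ 29127.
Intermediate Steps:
u = -2 (u = -6 + 4 = -2)
O(s) = ⅔ + s/2 (O(s) = -2/(-3) + s/2 = -2*(-⅓) + s*(½) = ⅔ + s/2)
Q = -11/3 (Q = -(⅔ + (½)*6) = -(⅔ + 3) = -1*11/3 = -11/3 ≈ -3.6667)
k(U, M) = -11/3 + M (k(U, M) = -11/3 + M*1 = -11/3 + M)
(k(z(-3), -13) - 1*154)² = ((-11/3 - 13) - 1*154)² = (-50/3 - 154)² = (-512/3)² = 262144/9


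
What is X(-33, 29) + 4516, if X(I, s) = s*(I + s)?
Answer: 4400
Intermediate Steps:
X(-33, 29) + 4516 = 29*(-33 + 29) + 4516 = 29*(-4) + 4516 = -116 + 4516 = 4400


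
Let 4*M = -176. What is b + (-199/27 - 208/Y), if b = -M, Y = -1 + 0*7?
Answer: 6605/27 ≈ 244.63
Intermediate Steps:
M = -44 (M = (¼)*(-176) = -44)
Y = -1 (Y = -1 + 0 = -1)
b = 44 (b = -1*(-44) = 44)
b + (-199/27 - 208/Y) = 44 + (-199/27 - 208/(-1)) = 44 + (-199*1/27 - 208*(-1)) = 44 + (-199/27 + 208) = 44 + 5417/27 = 6605/27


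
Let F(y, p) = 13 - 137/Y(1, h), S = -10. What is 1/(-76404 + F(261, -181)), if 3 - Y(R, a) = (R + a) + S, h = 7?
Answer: -5/382092 ≈ -1.3086e-5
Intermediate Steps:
Y(R, a) = 13 - R - a (Y(R, a) = 3 - ((R + a) - 10) = 3 - (-10 + R + a) = 3 + (10 - R - a) = 13 - R - a)
F(y, p) = -72/5 (F(y, p) = 13 - 137/(13 - 1*1 - 1*7) = 13 - 137/(13 - 1 - 7) = 13 - 137/5 = -72/5)
1/(-76404 + F(261, -181)) = 1/(-76404 - 72/5) = 1/(-382092/5) = -5/382092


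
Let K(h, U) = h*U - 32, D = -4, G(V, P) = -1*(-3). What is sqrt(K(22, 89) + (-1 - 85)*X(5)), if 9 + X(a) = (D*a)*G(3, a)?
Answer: 2*sqrt(1965) ≈ 88.657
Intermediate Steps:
G(V, P) = 3
X(a) = -9 - 12*a (X(a) = -9 - 4*a*3 = -9 - 12*a)
K(h, U) = -32 + U*h (K(h, U) = U*h - 32 = -32 + U*h)
sqrt(K(22, 89) + (-1 - 85)*X(5)) = sqrt((-32 + 89*22) + (-1 - 85)*(-9 - 12*5)) = sqrt((-32 + 1958) - 86*(-9 - 60)) = sqrt(1926 - 86*(-69)) = sqrt(1926 + 5934) = sqrt(7860) = 2*sqrt(1965)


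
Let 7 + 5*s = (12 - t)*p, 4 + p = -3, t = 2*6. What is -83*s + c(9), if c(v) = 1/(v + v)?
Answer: 10463/90 ≈ 116.26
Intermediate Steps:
t = 12
c(v) = 1/(2*v)
p = -7 (p = -4 - 3 = -7)
s = -7/5 (s = -7/5 + ((12 - 1*12)*(-7))/5 = -7/5 + ((12 - 12)*(-7))/5 = -7/5 + (0*(-7))/5 = -7/5 + (⅕)*0 = -7/5 + 0 = -7/5 ≈ -1.4000)
-83*s + c(9) = -83*(-7/5) + (½)/9 = 581/5 + (½)*(⅑) = 581/5 + 1/18 = 10463/90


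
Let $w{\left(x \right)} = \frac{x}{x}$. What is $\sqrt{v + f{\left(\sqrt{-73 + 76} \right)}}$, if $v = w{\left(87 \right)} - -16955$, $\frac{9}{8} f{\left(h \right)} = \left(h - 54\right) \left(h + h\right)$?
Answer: $\frac{2 \sqrt{38163 - 216 \sqrt{3}}}{3} \approx 129.6$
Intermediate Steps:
$f{\left(h \right)} = \frac{16 h \left(-54 + h\right)}{9}$ ($f{\left(h \right)} = \frac{8 \left(h - 54\right) \left(h + h\right)}{9} = \frac{8 \left(-54 + h\right) 2 h}{9} = \frac{8 \cdot 2 h \left(-54 + h\right)}{9} = \frac{16 h \left(-54 + h\right)}{9}$)
$w{\left(x \right)} = 1$
$v = 16956$ ($v = 1 - -16955 = 1 + 16955 = 16956$)
$\sqrt{v + f{\left(\sqrt{-73 + 76} \right)}} = \sqrt{16956 + \frac{16 \sqrt{-73 + 76} \left(-54 + \sqrt{-73 + 76}\right)}{9}} = \sqrt{16956 + \frac{16 \sqrt{3} \left(-54 + \sqrt{3}\right)}{9}}$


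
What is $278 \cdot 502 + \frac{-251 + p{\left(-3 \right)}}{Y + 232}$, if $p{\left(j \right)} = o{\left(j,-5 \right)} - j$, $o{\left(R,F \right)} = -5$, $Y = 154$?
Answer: $\frac{53868363}{386} \approx 1.3956 \cdot 10^{5}$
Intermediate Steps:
$p{\left(j \right)} = -5 - j$
$278 \cdot 502 + \frac{-251 + p{\left(-3 \right)}}{Y + 232} = 278 \cdot 502 + \frac{-251 - 2}{154 + 232} = 139556 + \frac{-251 + \left(-5 + 3\right)}{386} = 139556 + \left(-251 - 2\right) \frac{1}{386} = 139556 - \frac{253}{386} = \frac{53868363}{386}$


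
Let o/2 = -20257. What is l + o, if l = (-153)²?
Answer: -17105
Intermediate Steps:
o = -40514 (o = 2*(-20257) = -40514)
l = 23409
l + o = 23409 - 40514 = -17105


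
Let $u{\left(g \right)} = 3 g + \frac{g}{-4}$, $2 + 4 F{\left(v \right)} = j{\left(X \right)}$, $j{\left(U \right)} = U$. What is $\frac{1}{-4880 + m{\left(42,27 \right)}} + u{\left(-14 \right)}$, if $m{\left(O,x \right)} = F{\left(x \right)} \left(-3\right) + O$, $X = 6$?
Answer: $- \frac{372759}{9682} \approx -38.5$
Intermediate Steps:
$F{\left(v \right)} = 1$ ($F{\left(v \right)} = - \frac{1}{2} + \frac{1}{4} \cdot 6 = - \frac{1}{2} + \frac{3}{2} = 1$)
$u{\left(g \right)} = \frac{11 g}{4}$ ($u{\left(g \right)} = 3 g + g \left(- \frac{1}{4}\right) = 3 g - \frac{g}{4} = \frac{11 g}{4}$)
$m{\left(O,x \right)} = -3 + O$ ($m{\left(O,x \right)} = 1 \left(-3\right) + O = -3 + O$)
$\frac{1}{-4880 + m{\left(42,27 \right)}} + u{\left(-14 \right)} = \frac{1}{-4880 + \left(-3 + 42\right)} + \frac{11}{4} \left(-14\right) = \frac{1}{-4880 + 39} - \frac{77}{2} = \frac{1}{-4841} - \frac{77}{2} = - \frac{1}{4841} - \frac{77}{2} = - \frac{372759}{9682}$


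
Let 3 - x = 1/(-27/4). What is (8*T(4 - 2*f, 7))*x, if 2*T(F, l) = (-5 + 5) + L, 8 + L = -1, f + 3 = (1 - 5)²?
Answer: -340/3 ≈ -113.33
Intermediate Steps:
f = 13 (f = -3 + (1 - 5)² = -3 + (-4)² = -3 + 16 = 13)
L = -9 (L = -8 - 1 = -9)
T(F, l) = -9/2 (T(F, l) = ((-5 + 5) - 9)/2 = (0 - 9)/2 = (½)*(-9) = -9/2)
x = 85/27 (x = 3 - 1/((-27/4)) = 3 - 1/((-27*¼)) = 3 - 1/(-27/4) = 3 - 1*(-4/27) = 3 + 4/27 = 85/27 ≈ 3.1481)
(8*T(4 - 2*f, 7))*x = (8*(-9/2))*(85/27) = -36*85/27 = -340/3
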